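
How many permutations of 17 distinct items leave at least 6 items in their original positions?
Exactly j fixed points: C(17,j)·!(17-j); sum over j ≥ 6 (derangement numbers via !m = (m-1)·(!(m-1) + !(m-2)): !0..!11 = 1, 0, 1, 2, 9, 44, 265, 1854, 14833, 133496, 1334961, 14684570). Σ_{j=6}^{17} C(17,j)·!(17-j) = C(17,6)·!11 + C(17,7)·!10 + C(17,8)·!9 + C(17,9)·!8 + C(17,10)·!7 + C(17,11)·!6 + C(17,12)·!5 + C(17,13)·!4 + C(17,14)·!3 + C(17,15)·!2 + C(17,16)·!1 + C(17,17)·!0 = 12376·14684570 + 19448·1334961 + 24310·133496 + 24310·14833 + 19448·1854 + 12376·265 + 6188·44 + 2380·9 + 680·2 + 136·1 + 17·0 + 1·1 = 211344069259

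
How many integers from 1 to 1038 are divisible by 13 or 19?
⌊1038/13⌋ + ⌊1038/19⌋ - ⌊1038/247⌋ = 79 + 54 - 4 = 129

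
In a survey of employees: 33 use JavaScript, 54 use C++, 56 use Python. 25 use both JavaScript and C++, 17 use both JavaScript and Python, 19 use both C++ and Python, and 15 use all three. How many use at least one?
|A∪B∪C| = 33+54+56-25-17-19+15 = 97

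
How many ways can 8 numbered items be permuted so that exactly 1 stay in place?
Choose the 1 fixed point C(8,1) = 8, derange the rest: !7 = Σ_{j=0}^{7} (-1)^j·7!/j! = 5040 - 5040 + 2520 - 840 + 210 - 42 + 7 - 1 = 1854. Product = 8 × 1854 = 14832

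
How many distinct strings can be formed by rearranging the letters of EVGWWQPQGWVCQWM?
15! / (2! × 2! × 4! × 1! × 1! × 1! × 3! × 1!) = 2270268000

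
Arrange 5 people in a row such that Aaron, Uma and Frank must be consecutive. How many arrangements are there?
Treat the 3 as one block: (5-3+1)! × 3! = 6 × 6 = 36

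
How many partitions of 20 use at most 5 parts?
By conjugation, equals partitions of 20 into parts ≤ 5. Let r_j(i) = number of partitions of i into parts ≤ j, for i = 0..20. r_1(i) = 1 for all i; r_j(i) = r_{j-1}(i) + r_j(i-j). Rows j = 2..5: ≤2: 1 1 2 2 3 3 4 4 5 5 6 6 7 7 8 8 9 9 10 10 11; ≤3: 1 1 2 3 4 5 7 8 10 12 14 16 19 21 24 27 30 33 37 40 44; ≤4: 1 1 2 3 5 6 9 11 15 18 23 27 34 39 47 54 64 72 84 94 108; ≤5: 1 1 2 3 5 7 10 13 18 23 30 37 47 57 70 84 101 119 141 164 192. r_5(20) = 192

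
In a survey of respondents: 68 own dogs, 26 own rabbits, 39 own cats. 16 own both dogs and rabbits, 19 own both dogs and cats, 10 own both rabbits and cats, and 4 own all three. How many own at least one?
|A∪B∪C| = 68+26+39-16-19-10+4 = 92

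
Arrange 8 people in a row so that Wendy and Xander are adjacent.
Treat as block: (8-1)! × 2! = 5040 × 2 = 10080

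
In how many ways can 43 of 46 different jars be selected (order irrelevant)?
C(46,43) = 46!/(43!×3!) = 15180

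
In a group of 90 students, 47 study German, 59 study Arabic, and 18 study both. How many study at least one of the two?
|A∪B| = |A| + |B| - |A∩B| = 47 + 59 - 18 = 88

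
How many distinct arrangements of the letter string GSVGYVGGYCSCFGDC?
16! / (1! × 5! × 1! × 2! × 2! × 3! × 2!) = 3632428800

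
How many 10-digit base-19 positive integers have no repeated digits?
First digit: 18 choices (nonzero). Then descending: 18 × 18 × 17 × 16 × 15 × 14 × 13 × 12 × 11 × 10 = 317578060800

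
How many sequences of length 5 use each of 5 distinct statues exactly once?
5! = 120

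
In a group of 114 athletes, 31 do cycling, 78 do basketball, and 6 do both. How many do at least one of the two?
|A∪B| = |A| + |B| - |A∩B| = 31 + 78 - 6 = 103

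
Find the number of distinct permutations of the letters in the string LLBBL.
5! / (3! × 2!) = 10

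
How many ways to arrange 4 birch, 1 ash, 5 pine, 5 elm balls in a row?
15! / (4! × 1! × 5! × 5!) = 3783780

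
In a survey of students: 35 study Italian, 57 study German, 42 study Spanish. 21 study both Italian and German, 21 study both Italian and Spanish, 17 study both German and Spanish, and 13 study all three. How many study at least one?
|A∪B∪C| = 35+57+42-21-21-17+13 = 88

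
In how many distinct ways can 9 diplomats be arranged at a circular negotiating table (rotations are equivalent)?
Circular: fix one position, arrange the rest. (9-1)! = 40320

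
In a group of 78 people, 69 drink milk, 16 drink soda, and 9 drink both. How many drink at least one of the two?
|A∪B| = |A| + |B| - |A∩B| = 69 + 16 - 9 = 76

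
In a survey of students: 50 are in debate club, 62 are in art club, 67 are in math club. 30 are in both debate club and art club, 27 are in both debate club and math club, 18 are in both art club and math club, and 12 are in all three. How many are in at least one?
|A∪B∪C| = 50+62+67-30-27-18+12 = 116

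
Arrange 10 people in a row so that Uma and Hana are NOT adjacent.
Total - adjacent = 10! - (10-1)!×2 = 3628800 - 725760 = 2903040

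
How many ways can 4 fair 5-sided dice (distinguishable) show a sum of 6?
Coefficient of x^6 in (x + x² + ... + x^5)^4. By inclusion-exclusion on dice exceeding 5: Σ_j (-1)^j C(4,j)·C(6-1-5j, 3) = C(4,0)·C(5,3) = 1·10 = 10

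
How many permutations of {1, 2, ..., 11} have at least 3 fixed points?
Exactly j fixed points: C(11,j)·!(11-j); sum over j ≥ 3 (derangement numbers via !m = (m-1)·(!(m-1) + !(m-2)): !0..!8 = 1, 0, 1, 2, 9, 44, 265, 1854, 14833). Σ_{j=3}^{11} C(11,j)·!(11-j) = C(11,3)·!8 + C(11,4)·!7 + C(11,5)·!6 + C(11,6)·!5 + C(11,7)·!4 + C(11,8)·!3 + C(11,9)·!2 + C(11,10)·!1 + C(11,11)·!0 = 165·14833 + 330·1854 + 462·265 + 462·44 + 330·9 + 165·2 + 55·1 + 11·0 + 1·1 = 3205379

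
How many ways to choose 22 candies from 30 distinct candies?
C(30,22) = 30!/(22!×8!) = 5852925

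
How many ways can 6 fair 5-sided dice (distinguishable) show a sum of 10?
Coefficient of x^10 in (x + x² + ... + x^5)^6. By inclusion-exclusion on dice exceeding 5: Σ_j (-1)^j C(6,j)·C(10-1-5j, 5) = C(6,0)·C(9,5) = 1·126 = 126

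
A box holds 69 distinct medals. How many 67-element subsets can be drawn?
C(69,67) = 69!/(67!×2!) = 2346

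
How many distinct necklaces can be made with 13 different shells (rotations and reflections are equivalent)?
(13-1)!/2 = 479001600/2 = 239500800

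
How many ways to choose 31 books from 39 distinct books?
C(39,31) = 39!/(31!×8!) = 61523748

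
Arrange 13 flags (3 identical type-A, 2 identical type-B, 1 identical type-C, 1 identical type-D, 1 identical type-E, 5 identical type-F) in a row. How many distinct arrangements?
13! / (3! × 2! × 1! × 1! × 1! × 5!) = 4324320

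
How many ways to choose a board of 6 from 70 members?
C(70,6) = 70!/(6!×64!) = 131115985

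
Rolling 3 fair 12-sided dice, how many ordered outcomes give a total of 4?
Coefficient of x^4 in (x + x² + ... + x^12)^3. By inclusion-exclusion on dice exceeding 12: Σ_j (-1)^j C(3,j)·C(4-1-12j, 2) = C(3,0)·C(3,2) = 1·3 = 3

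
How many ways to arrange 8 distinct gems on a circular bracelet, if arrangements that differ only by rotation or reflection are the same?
(8-1)!/2 = 5040/2 = 2520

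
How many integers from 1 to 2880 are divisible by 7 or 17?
⌊2880/7⌋ + ⌊2880/17⌋ - ⌊2880/119⌋ = 411 + 169 - 24 = 556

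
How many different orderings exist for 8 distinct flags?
8! = 40320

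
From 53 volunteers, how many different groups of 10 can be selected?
C(53,10) = 53!/(10!×43!) = 19499099620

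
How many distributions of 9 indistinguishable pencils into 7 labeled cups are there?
C(9+7-1, 7-1) = C(15, 6) = 5005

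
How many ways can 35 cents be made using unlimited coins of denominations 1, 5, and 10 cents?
Coefficient of x^35 in 1/(1-x^1) · 1/(1-x^5) · 1/(1-x^10). Case on j = number of 10-cent coins (j = 0..3); remainder r = 35 - 10j is made from {1,5} in ⌊r/5⌋+1 ways. r = 35, 25, 15, 5 → 8 + 6 + 4 + 2 = 20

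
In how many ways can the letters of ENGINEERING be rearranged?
11! / (3! × 3! × 2! × 2! × 1!) = 277200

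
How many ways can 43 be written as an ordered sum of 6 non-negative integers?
C(43+6-1, 6-1) = C(48, 5) = 1712304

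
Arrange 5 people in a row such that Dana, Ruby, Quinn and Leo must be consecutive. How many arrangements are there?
Treat the 4 as one block: (5-4+1)! × 4! = 2 × 24 = 48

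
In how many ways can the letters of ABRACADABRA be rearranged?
11! / (5! × 2! × 2! × 1! × 1!) = 83160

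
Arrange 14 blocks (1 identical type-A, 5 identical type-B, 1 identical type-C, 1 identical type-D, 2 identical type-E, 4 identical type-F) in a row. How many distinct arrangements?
14! / (1! × 5! × 1! × 1! × 2! × 4!) = 15135120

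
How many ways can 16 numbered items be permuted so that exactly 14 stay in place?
Choose the 14 fixed points C(16,14) = 120, derange the rest: !2 = Σ_{j=0}^{2} (-1)^j·2!/j! = 2 - 2 + 1 = 1. Product = 120 × 1 = 120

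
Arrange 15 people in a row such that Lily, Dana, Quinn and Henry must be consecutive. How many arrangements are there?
Treat the 4 as one block: (15-4+1)! × 4! = 479001600 × 24 = 11496038400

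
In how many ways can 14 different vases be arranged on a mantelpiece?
14! = 87178291200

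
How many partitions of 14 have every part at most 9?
Let r_j(i) = number of partitions of i into parts ≤ j, for i = 0..14. r_1(i) = 1 for all i; r_j(i) = r_{j-1}(i) + r_j(i-j). Rows j = 2..9: ≤2: 1 1 2 2 3 3 4 4 5 5 6 6 7 7 8; ≤3: 1 1 2 3 4 5 7 8 10 12 14 16 19 21 24; ≤4: 1 1 2 3 5 6 9 11 15 18 23 27 34 39 47; ≤5: 1 1 2 3 5 7 10 13 18 23 30 37 47 57 70; ≤6: 1 1 2 3 5 7 11 14 20 26 35 44 58 71 90; ≤7: 1 1 2 3 5 7 11 15 21 28 38 49 65 82 105; ≤8: 1 1 2 3 5 7 11 15 22 29 40 52 70 89 116; ≤9: 1 1 2 3 5 7 11 15 22 30 41 54 73 94 123. r_9(14) = 123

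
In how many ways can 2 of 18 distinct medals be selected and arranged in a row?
P(18,2) = 18!/(18-2)! = 306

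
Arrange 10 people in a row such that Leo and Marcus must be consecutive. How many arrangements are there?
Treat the 2 as one block: (10-2+1)! × 2! = 362880 × 2 = 725760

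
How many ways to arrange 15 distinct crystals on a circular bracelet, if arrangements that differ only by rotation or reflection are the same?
(15-1)!/2 = 87178291200/2 = 43589145600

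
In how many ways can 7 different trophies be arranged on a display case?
7! = 5040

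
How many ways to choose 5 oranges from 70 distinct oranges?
C(70,5) = 70!/(5!×65!) = 12103014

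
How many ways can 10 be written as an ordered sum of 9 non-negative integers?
C(10+9-1, 9-1) = C(18, 8) = 43758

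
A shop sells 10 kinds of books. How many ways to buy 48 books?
C(48+10-1, 10-1) = C(57, 9) = 8996462475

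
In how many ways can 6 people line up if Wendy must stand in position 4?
Fix one position: (6-1)! = 120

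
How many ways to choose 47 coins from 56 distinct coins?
C(56,47) = 56!/(47!×9!) = 7575968400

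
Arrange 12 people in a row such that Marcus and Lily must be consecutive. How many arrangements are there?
Treat the 2 as one block: (12-2+1)! × 2! = 39916800 × 2 = 79833600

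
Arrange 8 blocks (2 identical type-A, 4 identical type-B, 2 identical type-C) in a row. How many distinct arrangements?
8! / (2! × 4! × 2!) = 420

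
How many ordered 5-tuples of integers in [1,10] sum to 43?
Coefficient of x^43 in (x + x² + ... + x^10)^5. By inclusion-exclusion on dice exceeding 10: Σ_j (-1)^j C(5,j)·C(43-1-10j, 4) = C(5,0)·C(42,4) - C(5,1)·C(32,4) + C(5,2)·C(22,4) - C(5,3)·C(12,4) = 1·111930 - 5·35960 + 10·7315 - 10·495 = 330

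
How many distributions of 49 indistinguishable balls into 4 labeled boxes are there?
C(49+4-1, 4-1) = C(52, 3) = 22100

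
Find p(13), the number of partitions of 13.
Pentagonal recurrence p(n) = p(n-1) + p(n-2) - p(n-5) - p(n-7) + p(n-12) + p(n-15) - ... gives p(0..12) = 1, 1, 2, 3, 5, 7, 11, 15, 22, 30, 42, 56, 77. p(13) = p(12) + p(11) - p(8) - p(6) + p(1) = 77 + 56 - 22 - 11 + 1 = 101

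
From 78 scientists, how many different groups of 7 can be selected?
C(78,7) = 78!/(7!×71!) = 2641902120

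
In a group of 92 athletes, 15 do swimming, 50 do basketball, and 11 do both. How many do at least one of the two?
|A∪B| = |A| + |B| - |A∩B| = 15 + 50 - 11 = 54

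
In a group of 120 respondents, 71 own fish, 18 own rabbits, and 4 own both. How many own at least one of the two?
|A∪B| = |A| + |B| - |A∩B| = 71 + 18 - 4 = 85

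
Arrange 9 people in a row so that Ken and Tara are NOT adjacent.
Total - adjacent = 9! - (9-1)!×2 = 362880 - 80640 = 282240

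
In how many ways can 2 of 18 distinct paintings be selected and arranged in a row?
P(18,2) = 18!/(18-2)! = 306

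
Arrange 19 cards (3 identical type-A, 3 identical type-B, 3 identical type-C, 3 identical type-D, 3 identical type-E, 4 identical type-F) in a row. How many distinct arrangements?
19! / (3! × 3! × 3! × 3! × 3! × 4!) = 651819168000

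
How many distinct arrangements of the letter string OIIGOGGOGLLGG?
13! / (2! × 6! × 3! × 2!) = 360360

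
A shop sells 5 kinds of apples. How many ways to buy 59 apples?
C(59+5-1, 5-1) = C(63, 4) = 595665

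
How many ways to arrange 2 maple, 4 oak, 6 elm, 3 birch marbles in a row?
15! / (2! × 4! × 6! × 3!) = 6306300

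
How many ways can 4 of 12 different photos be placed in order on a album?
P(12,4) = 12!/(12-4)! = 11880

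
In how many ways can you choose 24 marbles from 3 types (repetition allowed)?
C(24+3-1, 3-1) = C(26, 2) = 325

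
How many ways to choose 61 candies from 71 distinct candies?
C(71,61) = 71!/(61!×10!) = 461738052776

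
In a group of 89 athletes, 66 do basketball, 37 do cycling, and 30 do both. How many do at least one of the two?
|A∪B| = |A| + |B| - |A∩B| = 66 + 37 - 30 = 73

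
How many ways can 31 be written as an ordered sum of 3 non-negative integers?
C(31+3-1, 3-1) = C(33, 2) = 528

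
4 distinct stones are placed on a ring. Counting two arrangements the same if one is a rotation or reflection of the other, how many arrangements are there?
(4-1)!/2 = 6/2 = 3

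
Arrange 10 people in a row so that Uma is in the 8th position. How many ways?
Fix one position: (10-1)! = 362880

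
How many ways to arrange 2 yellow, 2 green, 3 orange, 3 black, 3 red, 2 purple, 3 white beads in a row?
18! / (2! × 2! × 3! × 3! × 3! × 2! × 3!) = 617512896000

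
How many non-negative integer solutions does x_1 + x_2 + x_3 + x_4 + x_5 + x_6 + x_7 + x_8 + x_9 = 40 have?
C(40+9-1, 9-1) = C(48, 8) = 377348994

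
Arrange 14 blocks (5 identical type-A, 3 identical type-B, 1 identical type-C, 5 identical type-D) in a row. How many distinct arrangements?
14! / (5! × 3! × 1! × 5!) = 1009008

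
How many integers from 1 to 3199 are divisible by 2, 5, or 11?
⌊3199/2⌋+⌊3199/5⌋+⌊3199/11⌋ - ⌊3199/10⌋-⌊3199/22⌋-⌊3199/55⌋ + ⌊3199/110⌋ = 1599+639+290 - 319-145-58 + 29 = 2035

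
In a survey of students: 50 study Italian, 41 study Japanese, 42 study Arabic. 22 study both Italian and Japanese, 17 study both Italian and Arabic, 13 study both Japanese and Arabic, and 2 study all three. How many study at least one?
|A∪B∪C| = 50+41+42-22-17-13+2 = 83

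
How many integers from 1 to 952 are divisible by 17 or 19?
⌊952/17⌋ + ⌊952/19⌋ - ⌊952/323⌋ = 56 + 50 - 2 = 104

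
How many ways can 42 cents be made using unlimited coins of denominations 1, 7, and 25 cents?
Coefficient of x^42 in 1/(1-x^1) · 1/(1-x^7) · 1/(1-x^25). Case on j = number of 25-cent coins (j = 0..1); remainder r = 42 - 25j is made from {1,7} in ⌊r/7⌋+1 ways. r = 42, 17 → 7 + 3 = 10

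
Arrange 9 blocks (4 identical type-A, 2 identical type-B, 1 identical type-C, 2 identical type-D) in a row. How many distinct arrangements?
9! / (4! × 2! × 1! × 2!) = 3780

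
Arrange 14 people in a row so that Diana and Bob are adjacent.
Treat as block: (14-1)! × 2! = 6227020800 × 2 = 12454041600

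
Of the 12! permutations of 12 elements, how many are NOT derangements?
Complement of the derangements. !12 = Σ_{j=0}^{12} (-1)^j·12!/j! = 479001600 - 479001600 + 239500800 - 79833600 + 19958400 - 3991680 + 665280 - 95040 + 11880 - 1320 + 132 - 12 + 1 = 176214841. 12! - !12 = 479001600 - 176214841 = 302786759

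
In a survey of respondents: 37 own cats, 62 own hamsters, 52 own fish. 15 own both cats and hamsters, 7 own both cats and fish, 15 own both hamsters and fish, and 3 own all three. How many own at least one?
|A∪B∪C| = 37+62+52-15-7-15+3 = 117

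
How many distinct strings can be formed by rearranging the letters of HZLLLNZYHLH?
11! / (2! × 3! × 1! × 1! × 4!) = 138600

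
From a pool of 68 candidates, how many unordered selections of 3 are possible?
C(68,3) = 68!/(3!×65!) = 50116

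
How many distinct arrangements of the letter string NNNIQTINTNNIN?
13! / (1! × 7! × 3! × 2!) = 102960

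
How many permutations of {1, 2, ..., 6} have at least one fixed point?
Complement of the derangements. !6 = Σ_{j=0}^{6} (-1)^j·6!/j! = 720 - 720 + 360 - 120 + 30 - 6 + 1 = 265. 6! - !6 = 720 - 265 = 455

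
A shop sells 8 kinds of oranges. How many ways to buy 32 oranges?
C(32+8-1, 8-1) = C(39, 7) = 15380937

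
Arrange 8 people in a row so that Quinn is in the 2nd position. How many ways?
Fix one position: (8-1)! = 5040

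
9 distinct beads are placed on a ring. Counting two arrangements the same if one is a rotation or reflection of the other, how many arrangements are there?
(9-1)!/2 = 40320/2 = 20160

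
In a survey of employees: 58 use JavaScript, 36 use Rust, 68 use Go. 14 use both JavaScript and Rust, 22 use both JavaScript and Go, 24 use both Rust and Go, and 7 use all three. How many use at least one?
|A∪B∪C| = 58+36+68-14-22-24+7 = 109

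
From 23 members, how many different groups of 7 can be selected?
C(23,7) = 23!/(7!×16!) = 245157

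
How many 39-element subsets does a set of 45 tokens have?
C(45,39) = 45!/(39!×6!) = 8145060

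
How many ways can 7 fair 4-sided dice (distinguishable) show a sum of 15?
Coefficient of x^15 in (x + x² + ... + x^4)^7. By inclusion-exclusion on dice exceeding 4: Σ_j (-1)^j C(7,j)·C(15-1-4j, 6) = C(7,0)·C(14,6) - C(7,1)·C(10,6) + C(7,2)·C(6,6) = 1·3003 - 7·210 + 21·1 = 1554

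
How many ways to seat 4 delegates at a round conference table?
Circular: fix one position, arrange the rest. (4-1)! = 6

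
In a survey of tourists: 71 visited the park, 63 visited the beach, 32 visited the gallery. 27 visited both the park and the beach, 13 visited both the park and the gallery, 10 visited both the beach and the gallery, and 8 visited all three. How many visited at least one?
|A∪B∪C| = 71+63+32-27-13-10+8 = 124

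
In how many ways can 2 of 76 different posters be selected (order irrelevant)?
C(76,2) = 76!/(2!×74!) = 2850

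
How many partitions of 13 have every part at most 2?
Let r_j(i) = number of partitions of i into parts ≤ j, for i = 0..13. r_1(i) = 1 for all i; r_j(i) = r_{j-1}(i) + r_j(i-j). Rows j = 2..2: ≤2: 1 1 2 2 3 3 4 4 5 5 6 6 7 7. r_2(13) = 7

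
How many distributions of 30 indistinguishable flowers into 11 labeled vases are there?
C(30+11-1, 11-1) = C(40, 10) = 847660528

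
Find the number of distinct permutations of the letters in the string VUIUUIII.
8! / (1! × 4! × 3!) = 280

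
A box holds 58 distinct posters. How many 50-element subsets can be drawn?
C(58,50) = 58!/(50!×8!) = 1916797311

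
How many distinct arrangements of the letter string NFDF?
4! / (2! × 1! × 1!) = 12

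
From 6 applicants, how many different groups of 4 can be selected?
C(6,4) = 6!/(4!×2!) = 15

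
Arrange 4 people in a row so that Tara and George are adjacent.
Treat as block: (4-1)! × 2! = 6 × 2 = 12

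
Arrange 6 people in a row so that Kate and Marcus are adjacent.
Treat as block: (6-1)! × 2! = 120 × 2 = 240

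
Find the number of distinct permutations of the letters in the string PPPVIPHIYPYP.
12! / (1! × 6! × 2! × 2! × 1!) = 166320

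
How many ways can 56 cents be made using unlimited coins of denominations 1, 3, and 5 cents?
Coefficient of x^56 in 1/(1-x^1) · 1/(1-x^3) · 1/(1-x^5). Case on j = number of 5-cent coins (j = 0..11); remainder r = 56 - 5j is made from {1,3} in ⌊r/3⌋+1 ways. r = 56, 51, 46, 41, 36, 31, 26, 21, 16, 11, 6, 1 → 19 + 18 + 16 + 14 + 13 + 11 + 9 + 8 + 6 + 4 + 3 + 1 = 122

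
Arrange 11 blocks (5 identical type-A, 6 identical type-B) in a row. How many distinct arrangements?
11! / (5! × 6!) = 462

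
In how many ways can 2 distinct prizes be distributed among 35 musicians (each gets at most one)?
P(35,2) = 35!/(35-2)! = 1190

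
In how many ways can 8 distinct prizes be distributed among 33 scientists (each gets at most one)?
P(33,8) = 33!/(33-8)! = 559809169920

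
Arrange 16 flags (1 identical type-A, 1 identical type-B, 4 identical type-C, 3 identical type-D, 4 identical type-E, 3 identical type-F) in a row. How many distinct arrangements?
16! / (1! × 1! × 4! × 3! × 4! × 3!) = 1009008000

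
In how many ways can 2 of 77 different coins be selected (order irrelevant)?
C(77,2) = 77!/(2!×75!) = 2926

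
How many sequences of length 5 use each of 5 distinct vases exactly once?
5! = 120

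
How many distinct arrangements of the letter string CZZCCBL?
7! / (1! × 2! × 1! × 3!) = 420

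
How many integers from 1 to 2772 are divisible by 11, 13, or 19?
⌊2772/11⌋+⌊2772/13⌋+⌊2772/19⌋ - ⌊2772/143⌋-⌊2772/209⌋-⌊2772/247⌋ + ⌊2772/2717⌋ = 252+213+145 - 19-13-11 + 1 = 568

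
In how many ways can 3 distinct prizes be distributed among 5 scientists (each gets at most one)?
P(5,3) = 5!/(5-3)! = 60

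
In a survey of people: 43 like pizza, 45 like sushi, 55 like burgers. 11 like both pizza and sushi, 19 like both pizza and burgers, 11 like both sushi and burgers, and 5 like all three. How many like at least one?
|A∪B∪C| = 43+45+55-11-19-11+5 = 107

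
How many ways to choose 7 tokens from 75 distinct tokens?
C(75,7) = 75!/(7!×68!) = 1984829850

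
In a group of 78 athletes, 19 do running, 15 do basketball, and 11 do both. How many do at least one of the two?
|A∪B| = |A| + |B| - |A∩B| = 19 + 15 - 11 = 23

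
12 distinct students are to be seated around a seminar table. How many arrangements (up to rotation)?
Circular: fix one position, arrange the rest. (12-1)! = 39916800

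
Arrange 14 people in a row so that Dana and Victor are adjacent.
Treat as block: (14-1)! × 2! = 6227020800 × 2 = 12454041600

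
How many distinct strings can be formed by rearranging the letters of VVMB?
4! / (1! × 1! × 2!) = 12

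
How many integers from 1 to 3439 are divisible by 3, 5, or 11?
⌊3439/3⌋+⌊3439/5⌋+⌊3439/11⌋ - ⌊3439/15⌋-⌊3439/33⌋-⌊3439/55⌋ + ⌊3439/165⌋ = 1146+687+312 - 229-104-62 + 20 = 1770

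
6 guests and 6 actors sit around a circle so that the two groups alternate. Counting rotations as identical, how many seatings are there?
Fix one of the guests: (6-1)! ways for the remaining guests, × 6! ways for the actors = 120 × 720 = 86400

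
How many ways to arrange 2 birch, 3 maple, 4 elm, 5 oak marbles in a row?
14! / (2! × 3! × 4! × 5!) = 2522520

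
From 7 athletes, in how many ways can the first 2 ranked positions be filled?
P(7,2) = 7!/(7-2)! = 42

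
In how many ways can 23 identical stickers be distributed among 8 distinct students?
C(23+8-1, 8-1) = C(30, 7) = 2035800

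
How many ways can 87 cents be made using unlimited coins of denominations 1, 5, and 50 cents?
Coefficient of x^87 in 1/(1-x^1) · 1/(1-x^5) · 1/(1-x^50). Case on j = number of 50-cent coins (j = 0..1); remainder r = 87 - 50j is made from {1,5} in ⌊r/5⌋+1 ways. r = 87, 37 → 18 + 8 = 26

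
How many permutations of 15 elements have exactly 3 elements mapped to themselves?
Choose the 3 fixed points C(15,3) = 455, derange the rest: !12 = Σ_{j=0}^{12} (-1)^j·12!/j! = 479001600 - 479001600 + 239500800 - 79833600 + 19958400 - 3991680 + 665280 - 95040 + 11880 - 1320 + 132 - 12 + 1 = 176214841. Product = 455 × 176214841 = 80177752655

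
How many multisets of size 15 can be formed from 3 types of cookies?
C(15+3-1, 3-1) = C(17, 2) = 136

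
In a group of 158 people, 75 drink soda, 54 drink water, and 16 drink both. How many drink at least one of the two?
|A∪B| = |A| + |B| - |A∩B| = 75 + 54 - 16 = 113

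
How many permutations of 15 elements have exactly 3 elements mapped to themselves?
Choose the 3 fixed points C(15,3) = 455, derange the rest: !12 = Σ_{j=0}^{12} (-1)^j·12!/j! = 479001600 - 479001600 + 239500800 - 79833600 + 19958400 - 3991680 + 665280 - 95040 + 11880 - 1320 + 132 - 12 + 1 = 176214841. Product = 455 × 176214841 = 80177752655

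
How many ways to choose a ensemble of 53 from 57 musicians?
C(57,53) = 57!/(53!×4!) = 395010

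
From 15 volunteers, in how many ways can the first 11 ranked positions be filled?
P(15,11) = 15!/(15-11)! = 54486432000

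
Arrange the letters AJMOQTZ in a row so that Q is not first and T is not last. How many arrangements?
By inclusion-exclusion: 7! - 2×(7-1)! + (7-2)! = 5040 - 1440 + 120 = 3720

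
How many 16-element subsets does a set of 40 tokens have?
C(40,16) = 40!/(16!×24!) = 62852101650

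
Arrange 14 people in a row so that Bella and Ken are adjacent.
Treat as block: (14-1)! × 2! = 6227020800 × 2 = 12454041600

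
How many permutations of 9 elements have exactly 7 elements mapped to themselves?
Choose the 7 fixed points C(9,7) = 36, derange the rest: !2 = Σ_{j=0}^{2} (-1)^j·2!/j! = 2 - 2 + 1 = 1. Product = 36 × 1 = 36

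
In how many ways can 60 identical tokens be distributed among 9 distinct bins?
C(60+9-1, 9-1) = C(68, 8) = 7392009768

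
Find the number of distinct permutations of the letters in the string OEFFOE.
6! / (2! × 2! × 2!) = 90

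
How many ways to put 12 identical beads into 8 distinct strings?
C(12+8-1, 8-1) = C(19, 7) = 50388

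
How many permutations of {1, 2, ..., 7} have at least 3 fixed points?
Exactly j fixed points: C(7,j)·!(7-j); sum over j ≥ 3 (derangement numbers via !m = (m-1)·(!(m-1) + !(m-2)): !0..!4 = 1, 0, 1, 2, 9). Σ_{j=3}^{7} C(7,j)·!(7-j) = C(7,3)·!4 + C(7,4)·!3 + C(7,5)·!2 + C(7,6)·!1 + C(7,7)·!0 = 35·9 + 35·2 + 21·1 + 7·0 + 1·1 = 407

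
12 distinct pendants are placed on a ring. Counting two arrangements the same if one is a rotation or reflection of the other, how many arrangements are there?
(12-1)!/2 = 39916800/2 = 19958400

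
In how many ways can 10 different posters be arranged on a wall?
10! = 3628800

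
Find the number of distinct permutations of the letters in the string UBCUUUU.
7! / (1! × 1! × 5!) = 42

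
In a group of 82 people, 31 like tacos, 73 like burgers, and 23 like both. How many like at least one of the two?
|A∪B| = |A| + |B| - |A∩B| = 31 + 73 - 23 = 81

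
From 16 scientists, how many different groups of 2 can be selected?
C(16,2) = 16!/(2!×14!) = 120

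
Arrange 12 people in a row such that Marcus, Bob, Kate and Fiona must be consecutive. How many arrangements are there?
Treat the 4 as one block: (12-4+1)! × 4! = 362880 × 24 = 8709120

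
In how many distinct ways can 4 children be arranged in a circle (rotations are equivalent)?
Circular: fix one position, arrange the rest. (4-1)! = 6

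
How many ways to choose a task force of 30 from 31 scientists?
C(31,30) = 31!/(30!×1!) = 31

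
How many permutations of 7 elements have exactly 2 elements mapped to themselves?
Choose the 2 fixed points C(7,2) = 21, derange the rest: !5 = Σ_{j=0}^{5} (-1)^j·5!/j! = 120 - 120 + 60 - 20 + 5 - 1 = 44. Product = 21 × 44 = 924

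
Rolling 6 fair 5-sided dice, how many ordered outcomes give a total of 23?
Coefficient of x^23 in (x + x² + ... + x^5)^6. By inclusion-exclusion on dice exceeding 5: Σ_j (-1)^j C(6,j)·C(23-1-5j, 5) = C(6,0)·C(22,5) - C(6,1)·C(17,5) + C(6,2)·C(12,5) - C(6,3)·C(7,5) = 1·26334 - 6·6188 + 15·792 - 20·21 = 666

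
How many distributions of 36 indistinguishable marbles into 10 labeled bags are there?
C(36+10-1, 10-1) = C(45, 9) = 886163135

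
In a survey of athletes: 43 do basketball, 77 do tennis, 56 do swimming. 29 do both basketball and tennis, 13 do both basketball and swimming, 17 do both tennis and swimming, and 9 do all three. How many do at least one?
|A∪B∪C| = 43+77+56-29-13-17+9 = 126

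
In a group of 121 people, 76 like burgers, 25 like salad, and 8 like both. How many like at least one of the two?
|A∪B| = |A| + |B| - |A∩B| = 76 + 25 - 8 = 93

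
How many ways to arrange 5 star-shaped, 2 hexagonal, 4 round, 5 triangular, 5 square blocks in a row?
21! / (5! × 2! × 4! × 5! × 5!) = 615969113760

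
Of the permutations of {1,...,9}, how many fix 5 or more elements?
Exactly j fixed points: C(9,j)·!(9-j); sum over j ≥ 5 (derangement numbers via !m = (m-1)·(!(m-1) + !(m-2)): !0..!4 = 1, 0, 1, 2, 9). Σ_{j=5}^{9} C(9,j)·!(9-j) = C(9,5)·!4 + C(9,6)·!3 + C(9,7)·!2 + C(9,8)·!1 + C(9,9)·!0 = 126·9 + 84·2 + 36·1 + 9·0 + 1·1 = 1339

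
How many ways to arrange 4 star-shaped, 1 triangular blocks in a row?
5! / (4! × 1!) = 5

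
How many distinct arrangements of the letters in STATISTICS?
10! / (3! × 3! × 1! × 2! × 1!) = 50400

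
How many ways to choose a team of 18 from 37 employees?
C(37,18) = 37!/(18!×19!) = 17672631900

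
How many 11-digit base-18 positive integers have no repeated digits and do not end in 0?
Last digit: 17 nonzero choices. First digit: 16 (nonzero, ≠last). Middle 9: P(16,9) = 4151347200. Total = 1129166438400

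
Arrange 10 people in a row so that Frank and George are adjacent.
Treat as block: (10-1)! × 2! = 362880 × 2 = 725760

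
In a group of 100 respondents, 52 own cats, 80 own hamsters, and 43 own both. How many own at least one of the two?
|A∪B| = |A| + |B| - |A∩B| = 52 + 80 - 43 = 89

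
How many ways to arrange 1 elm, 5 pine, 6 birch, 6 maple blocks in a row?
18! / (1! × 5! × 6! × 6!) = 102918816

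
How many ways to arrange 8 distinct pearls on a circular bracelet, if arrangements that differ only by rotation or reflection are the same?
(8-1)!/2 = 5040/2 = 2520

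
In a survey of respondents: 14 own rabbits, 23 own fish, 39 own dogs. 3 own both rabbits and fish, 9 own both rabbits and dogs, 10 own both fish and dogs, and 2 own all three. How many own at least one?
|A∪B∪C| = 14+23+39-3-9-10+2 = 56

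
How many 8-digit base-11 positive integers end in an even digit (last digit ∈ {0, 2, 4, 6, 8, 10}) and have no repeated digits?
Last∈{0,2,4,6,8,10}. Last=0: 604800. Last nonzero: 5×9×P(9,6) = 2721600. Total = 3326400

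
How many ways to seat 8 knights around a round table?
Circular: fix one position, arrange the rest. (8-1)! = 5040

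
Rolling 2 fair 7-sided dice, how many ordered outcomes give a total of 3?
Coefficient of x^3 in (x + x² + ... + x^7)^2. By inclusion-exclusion on dice exceeding 7: Σ_j (-1)^j C(2,j)·C(3-1-7j, 1) = C(2,0)·C(2,1) = 1·2 = 2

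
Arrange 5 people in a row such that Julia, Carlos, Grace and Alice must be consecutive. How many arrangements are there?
Treat the 4 as one block: (5-4+1)! × 4! = 2 × 24 = 48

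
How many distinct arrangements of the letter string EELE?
4! / (3! × 1!) = 4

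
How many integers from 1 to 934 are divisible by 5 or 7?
⌊934/5⌋ + ⌊934/7⌋ - ⌊934/35⌋ = 186 + 133 - 26 = 293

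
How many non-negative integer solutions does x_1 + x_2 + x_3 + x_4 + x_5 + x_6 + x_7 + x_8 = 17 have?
C(17+8-1, 8-1) = C(24, 7) = 346104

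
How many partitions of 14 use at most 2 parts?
By conjugation, equals partitions of 14 into parts ≤ 2. Let r_j(i) = number of partitions of i into parts ≤ j, for i = 0..14. r_1(i) = 1 for all i; r_j(i) = r_{j-1}(i) + r_j(i-j). Rows j = 2..2: ≤2: 1 1 2 2 3 3 4 4 5 5 6 6 7 7 8. r_2(14) = 8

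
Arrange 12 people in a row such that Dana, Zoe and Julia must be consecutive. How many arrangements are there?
Treat the 3 as one block: (12-3+1)! × 3! = 3628800 × 6 = 21772800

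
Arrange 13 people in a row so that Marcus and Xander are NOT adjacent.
Total - adjacent = 13! - (13-1)!×2 = 6227020800 - 958003200 = 5269017600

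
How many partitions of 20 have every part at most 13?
Let r_j(i) = number of partitions of i into parts ≤ j, for i = 0..20. r_1(i) = 1 for all i; r_j(i) = r_{j-1}(i) + r_j(i-j). Rows j = 2..13: ≤2: 1 1 2 2 3 3 4 4 5 5 6 6 7 7 8 8 9 9 10 10 11; ≤3: 1 1 2 3 4 5 7 8 10 12 14 16 19 21 24 27 30 33 37 40 44; ≤4: 1 1 2 3 5 6 9 11 15 18 23 27 34 39 47 54 64 72 84 94 108; ≤5: 1 1 2 3 5 7 10 13 18 23 30 37 47 57 70 84 101 119 141 164 192; ≤6: 1 1 2 3 5 7 11 14 20 26 35 44 58 71 90 110 136 163 199 235 282; ≤7: 1 1 2 3 5 7 11 15 21 28 38 49 65 82 105 131 164 201 248 300 364; ≤8: 1 1 2 3 5 7 11 15 22 29 40 52 70 89 116 146 186 230 288 352 434; ≤9: 1 1 2 3 5 7 11 15 22 30 41 54 73 94 123 157 201 252 318 393 488; ≤10: 1 1 2 3 5 7 11 15 22 30 42 55 75 97 128 164 212 267 340 423 530; ≤11: 1 1 2 3 5 7 11 15 22 30 42 56 76 99 131 169 219 278 355 445 560; ≤12: 1 1 2 3 5 7 11 15 22 30 42 56 77 100 133 172 224 285 366 460 582; ≤13: 1 1 2 3 5 7 11 15 22 30 42 56 77 101 134 174 227 290 373 471 597. r_13(20) = 597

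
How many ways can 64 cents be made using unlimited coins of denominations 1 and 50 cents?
Coefficient of x^64 in 1/(1-x^1) · 1/(1-x^50). Use j coins of 50 for j = 0..⌊64/50⌋ = 1, the rest in 1s: 1 + 1 = 2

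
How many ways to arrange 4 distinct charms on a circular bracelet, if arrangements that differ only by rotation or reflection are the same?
(4-1)!/2 = 6/2 = 3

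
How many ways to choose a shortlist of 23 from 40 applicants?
C(40,23) = 40!/(23!×17!) = 88732378800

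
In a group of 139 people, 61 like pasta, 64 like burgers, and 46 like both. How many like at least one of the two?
|A∪B| = |A| + |B| - |A∩B| = 61 + 64 - 46 = 79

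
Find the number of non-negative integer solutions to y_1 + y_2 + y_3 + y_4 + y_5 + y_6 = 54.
C(54+6-1, 6-1) = C(59, 5) = 5006386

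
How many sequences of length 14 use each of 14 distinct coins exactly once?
14! = 87178291200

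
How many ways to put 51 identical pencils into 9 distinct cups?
C(51+9-1, 9-1) = C(59, 8) = 2217471399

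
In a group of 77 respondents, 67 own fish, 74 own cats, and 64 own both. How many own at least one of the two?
|A∪B| = |A| + |B| - |A∩B| = 67 + 74 - 64 = 77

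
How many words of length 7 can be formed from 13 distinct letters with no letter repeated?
P(13,7) = 13!/(13-7)! = 8648640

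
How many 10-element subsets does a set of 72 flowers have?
C(72,10) = 72!/(10!×62!) = 536211932256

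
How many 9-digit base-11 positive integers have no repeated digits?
First digit: 10 choices (nonzero). Then descending: 10 × 10 × 9 × 8 × 7 × 6 × 5 × 4 × 3 = 18144000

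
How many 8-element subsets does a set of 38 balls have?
C(38,8) = 38!/(8!×30!) = 48903492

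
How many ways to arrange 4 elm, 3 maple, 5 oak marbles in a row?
12! / (4! × 3! × 5!) = 27720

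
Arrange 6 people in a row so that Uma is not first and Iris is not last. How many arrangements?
By inclusion-exclusion: 6! - 2×(6-1)! + (6-2)! = 720 - 240 + 24 = 504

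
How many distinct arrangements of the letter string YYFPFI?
6! / (1! × 2! × 1! × 2!) = 180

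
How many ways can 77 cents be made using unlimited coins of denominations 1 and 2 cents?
Coefficient of x^77 in 1/(1-x^1) · 1/(1-x^2). Use j coins of 2 for j = 0..⌊77/2⌋ = 38, the rest in 1s: 38 + 1 = 39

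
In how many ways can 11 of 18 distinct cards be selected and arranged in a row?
P(18,11) = 18!/(18-11)! = 1270312243200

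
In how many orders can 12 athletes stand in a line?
12! = 479001600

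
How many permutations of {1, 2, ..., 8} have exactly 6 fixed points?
Choose the 6 fixed points C(8,6) = 28, derange the rest: !2 = Σ_{j=0}^{2} (-1)^j·2!/j! = 2 - 2 + 1 = 1. Product = 28 × 1 = 28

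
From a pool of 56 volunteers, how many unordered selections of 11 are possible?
C(56,11) = 56!/(11!×45!) = 148902215280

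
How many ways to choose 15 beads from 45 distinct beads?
C(45,15) = 45!/(15!×30!) = 344867425584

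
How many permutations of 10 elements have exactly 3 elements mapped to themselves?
Choose the 3 fixed points C(10,3) = 120, derange the rest: !7 = Σ_{j=0}^{7} (-1)^j·7!/j! = 5040 - 5040 + 2520 - 840 + 210 - 42 + 7 - 1 = 1854. Product = 120 × 1854 = 222480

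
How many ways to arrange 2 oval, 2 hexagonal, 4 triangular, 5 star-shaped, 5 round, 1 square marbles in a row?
19! / (2! × 2! × 4! × 5! × 5! × 1!) = 87995587680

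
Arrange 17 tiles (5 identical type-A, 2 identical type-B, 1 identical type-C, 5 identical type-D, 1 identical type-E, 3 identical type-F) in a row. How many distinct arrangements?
17! / (5! × 2! × 1! × 5! × 1! × 3!) = 2058376320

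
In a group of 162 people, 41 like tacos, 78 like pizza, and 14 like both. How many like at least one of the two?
|A∪B| = |A| + |B| - |A∩B| = 41 + 78 - 14 = 105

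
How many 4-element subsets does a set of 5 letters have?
C(5,4) = 5!/(4!×1!) = 5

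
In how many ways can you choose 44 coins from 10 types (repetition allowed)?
C(44+10-1, 10-1) = C(53, 9) = 4431613550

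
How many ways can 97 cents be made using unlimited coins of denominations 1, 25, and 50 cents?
Coefficient of x^97 in 1/(1-x^1) · 1/(1-x^25) · 1/(1-x^50). Case on j = number of 50-cent coins (j = 0..1); remainder r = 97 - 50j is made from {1,25} in ⌊r/25⌋+1 ways. r = 97, 47 → 4 + 2 = 6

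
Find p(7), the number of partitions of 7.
Pentagonal recurrence p(n) = p(n-1) + p(n-2) - p(n-5) - p(n-7) + p(n-12) + p(n-15) - ... gives p(0..6) = 1, 1, 2, 3, 5, 7, 11. p(7) = p(6) + p(5) - p(2) - p(0) = 11 + 7 - 2 - 1 = 15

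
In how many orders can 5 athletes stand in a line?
5! = 120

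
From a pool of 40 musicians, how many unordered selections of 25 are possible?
C(40,25) = 40!/(25!×15!) = 40225345056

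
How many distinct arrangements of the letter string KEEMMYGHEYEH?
12! / (2! × 1! × 2! × 2! × 4! × 1!) = 2494800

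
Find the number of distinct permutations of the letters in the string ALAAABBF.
8! / (2! × 1! × 1! × 4!) = 840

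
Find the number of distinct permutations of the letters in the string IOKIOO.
6! / (3! × 2! × 1!) = 60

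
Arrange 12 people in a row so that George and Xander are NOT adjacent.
Total - adjacent = 12! - (12-1)!×2 = 479001600 - 79833600 = 399168000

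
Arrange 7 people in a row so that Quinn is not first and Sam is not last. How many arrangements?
By inclusion-exclusion: 7! - 2×(7-1)! + (7-2)! = 5040 - 1440 + 120 = 3720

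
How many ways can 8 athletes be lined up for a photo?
8! = 40320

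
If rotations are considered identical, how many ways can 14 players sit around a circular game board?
Circular: fix one position, arrange the rest. (14-1)! = 6227020800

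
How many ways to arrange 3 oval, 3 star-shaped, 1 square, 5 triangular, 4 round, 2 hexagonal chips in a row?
18! / (3! × 3! × 1! × 5! × 4! × 2!) = 30875644800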